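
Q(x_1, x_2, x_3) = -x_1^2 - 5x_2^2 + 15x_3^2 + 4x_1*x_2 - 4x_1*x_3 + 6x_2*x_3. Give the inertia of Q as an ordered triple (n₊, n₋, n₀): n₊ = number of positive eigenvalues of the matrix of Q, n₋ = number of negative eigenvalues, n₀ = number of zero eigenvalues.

(1, 2, 0)

Write A = [[-1, 2, -2], [2, -5, 3], [-2, 3, 15]].
Applying the same elementary operations to the rows and columns of A produces a congruent diagonal matrix with entries -1, -1, 20.
So there are 1 positive, 2 negative pivots.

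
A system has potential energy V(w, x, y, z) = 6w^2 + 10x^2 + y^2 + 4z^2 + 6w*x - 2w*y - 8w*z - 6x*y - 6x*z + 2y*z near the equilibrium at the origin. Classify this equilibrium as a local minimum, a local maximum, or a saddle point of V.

The Hessian at the origin is H = [[12, 6, -2, -8], [6, 20, -6, -6], [-2, -6, 2, 2], [-8, -6, 2, 8]].
Symmetric row and column elimination reduces H to a congruent diagonal form with pivots 12, 17, 10/51, 12/5.
Counting signs: 4 positive.
H is positive definite, so the origin is a strict local minimum.

local minimum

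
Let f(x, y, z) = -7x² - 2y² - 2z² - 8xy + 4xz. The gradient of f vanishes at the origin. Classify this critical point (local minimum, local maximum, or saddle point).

The Hessian at the origin is H = [[-14, -8, 4], [-8, -4, 0], [4, 0, -4]].
Symmetric row and column elimination reduces H to a congruent diagonal form with pivots -14, 4/7, -12.
Counting signs: 1 positive, 2 negative.
H is indefinite, so the origin is a saddle point.

saddle point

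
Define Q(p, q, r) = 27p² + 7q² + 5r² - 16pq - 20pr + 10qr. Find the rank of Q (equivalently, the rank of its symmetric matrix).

The associated matrix is A = [[27, -8, -10], [-8, 7, 5], [-10, 5, 5]].
Row-reducing A symmetrically gives the diagonal entries 27, 125/27, 2/5.
Counting signs: 3 positive.
The rank is the number of nonzero pivots: 3.

3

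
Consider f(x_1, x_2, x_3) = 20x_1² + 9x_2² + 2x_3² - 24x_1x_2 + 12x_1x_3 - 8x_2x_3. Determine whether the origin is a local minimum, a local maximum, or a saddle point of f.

local minimum

The Hessian at the origin is H = [[40, -24, 12], [-24, 18, -8], [12, -8, 4]].
Congruent diagonalization of H (simultaneous row and column reduction) yields pivots 40, 18/5, 2/9.
That gives 3 positive pivots.
H is positive definite, so the origin is a strict local minimum.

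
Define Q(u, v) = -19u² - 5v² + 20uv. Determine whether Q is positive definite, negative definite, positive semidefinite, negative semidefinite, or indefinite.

The symmetric matrix of Q is [[-19, 10], [10, -5]].
For the 2×2 matrix [[-19, 10], [10, -5]]: det = -19·-5 − (10)² = -5, trace = -24.
det < 0 so the eigenvalues have opposite signs; the form is indefinite.

indefinite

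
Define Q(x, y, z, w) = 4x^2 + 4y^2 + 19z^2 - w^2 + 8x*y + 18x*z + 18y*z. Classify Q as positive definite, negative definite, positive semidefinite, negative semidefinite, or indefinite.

indefinite

The symmetric matrix is A = [[4, 4, 9, 0], [4, 4, 9, 0], [9, 9, 19, 0], [0, 0, 0, -1]].
Congruent diagonalization of A (simultaneous row and column reduction) yields pivots 4, 0, -5/4, -1.
So there are 1 positive, 2 negative, 1 zero pivots.
Hence Q is indefinite.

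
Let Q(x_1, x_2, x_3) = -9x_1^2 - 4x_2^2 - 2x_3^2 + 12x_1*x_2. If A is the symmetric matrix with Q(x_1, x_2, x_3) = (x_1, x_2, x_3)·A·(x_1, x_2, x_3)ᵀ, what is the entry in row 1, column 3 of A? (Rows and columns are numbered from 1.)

The coefficient of x_1·x_3 in Q is 0. For a symmetric A this equals A[1,3] + A[3,1] = 2·A[1,3].
So A[1,3] = 0/2 = 0.

0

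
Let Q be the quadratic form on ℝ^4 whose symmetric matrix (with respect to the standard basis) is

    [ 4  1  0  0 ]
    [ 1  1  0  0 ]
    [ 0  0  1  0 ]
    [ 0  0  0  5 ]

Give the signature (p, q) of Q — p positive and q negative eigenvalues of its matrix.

Row-reducing A symmetrically gives the diagonal entries 4, 3/4, 1, 5.
Counting signs: 4 positive.

(4, 0)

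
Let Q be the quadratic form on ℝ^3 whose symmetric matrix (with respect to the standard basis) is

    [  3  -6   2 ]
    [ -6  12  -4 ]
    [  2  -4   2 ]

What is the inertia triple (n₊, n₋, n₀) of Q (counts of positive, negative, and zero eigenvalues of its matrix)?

(2, 0, 1)

Symmetric row and column elimination reduces A to a congruent diagonal form with pivots 3, 0, 2/3.
So there are 2 positive, 1 zero pivots.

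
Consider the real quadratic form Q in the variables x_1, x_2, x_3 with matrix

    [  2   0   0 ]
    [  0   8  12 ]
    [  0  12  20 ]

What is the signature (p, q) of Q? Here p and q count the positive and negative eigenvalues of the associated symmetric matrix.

(3, 0)

An LDLᵀ factorisation of A has diagonal entries 2, 8, 2.
Counting signs: 3 positive.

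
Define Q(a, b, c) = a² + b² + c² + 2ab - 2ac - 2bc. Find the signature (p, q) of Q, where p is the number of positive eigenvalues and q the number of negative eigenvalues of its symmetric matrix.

(1, 0)

The associated matrix is A = [[1, 1, -1], [1, 1, -1], [-1, -1, 1]].
Congruent diagonalization of A (simultaneous row and column reduction) yields pivots 1, 0, 0.
So there are 1 positive, 2 zero pivots.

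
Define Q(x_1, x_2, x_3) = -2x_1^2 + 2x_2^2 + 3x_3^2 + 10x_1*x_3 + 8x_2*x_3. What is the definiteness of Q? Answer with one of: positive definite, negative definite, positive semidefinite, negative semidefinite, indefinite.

indefinite

Write A = [[-2, 0, 5], [0, 2, 4], [5, 4, 3]].
Congruent diagonalization of A (simultaneous row and column reduction) yields pivots -2, 2, 15/2.
That gives 2 positive, 1 negative pivots.
Hence Q is indefinite.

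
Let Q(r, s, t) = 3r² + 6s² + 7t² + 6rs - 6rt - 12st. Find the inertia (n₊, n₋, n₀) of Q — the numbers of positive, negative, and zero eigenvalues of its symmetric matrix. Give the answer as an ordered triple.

(3, 0, 0)

Write A = [[3, 3, -3], [3, 6, -6], [-3, -6, 7]].
Applying the same elementary operations to the rows and columns of A produces a congruent diagonal matrix with entries 3, 3, 1.
That gives 3 positive pivots.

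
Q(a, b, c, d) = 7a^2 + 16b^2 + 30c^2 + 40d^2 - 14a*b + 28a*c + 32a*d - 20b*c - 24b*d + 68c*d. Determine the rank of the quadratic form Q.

The symmetric matrix is A = [[7, -7, 14, 16], [-7, 16, -10, -12], [14, -10, 30, 34], [16, -12, 34, 40]].
Applying the same elementary operations to the rows and columns of A produces a congruent diagonal matrix with entries 7, 9, 2/9, 10/7.
Counting signs: 4 positive.
The rank is the number of nonzero pivots: 4.

4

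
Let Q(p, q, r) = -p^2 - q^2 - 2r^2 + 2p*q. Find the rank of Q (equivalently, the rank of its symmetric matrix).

The associated matrix is A = [[-1, 1, 0], [1, -1, 0], [0, 0, -2]].
Applying the same elementary operations to the rows and columns of A produces a congruent diagonal matrix with entries -1, 0, -2.
Counting signs: 2 negative, 1 zero.
The rank is the number of nonzero pivots: 2.

2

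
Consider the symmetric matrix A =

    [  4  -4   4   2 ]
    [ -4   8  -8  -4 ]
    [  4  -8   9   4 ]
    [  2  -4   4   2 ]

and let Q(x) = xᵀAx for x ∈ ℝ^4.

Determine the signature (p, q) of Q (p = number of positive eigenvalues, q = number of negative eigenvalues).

Applying the same elementary operations to the rows and columns of A produces a congruent diagonal matrix with entries 4, 4, 1, 0.
That gives 3 positive, 1 zero pivots.

(3, 0)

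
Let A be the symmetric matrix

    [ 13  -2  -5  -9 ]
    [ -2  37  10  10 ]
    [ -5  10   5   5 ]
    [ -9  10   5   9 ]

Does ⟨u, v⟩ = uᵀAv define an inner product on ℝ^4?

yes

Leading principal minors: Δ_1 = 13, Δ_2 = 477, Δ_3 = 360, Δ_4 = 80.
All leading principal minors are positive, so by Sylvester's criterion Q is positive definite.
⟨·,·⟩ is an inner product exactly when A is positive definite.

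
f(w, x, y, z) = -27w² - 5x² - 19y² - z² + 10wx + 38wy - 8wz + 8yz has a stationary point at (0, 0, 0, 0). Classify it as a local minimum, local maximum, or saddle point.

The Hessian at the origin is H = [[-54, 10, 38, -8], [10, -10, 0, 0], [38, 0, -38, 8], [-8, 0, 8, -2]].
Row-reducing H symmetrically gives the diagonal entries -54, -220/27, -57/11, -6/19.
That gives 4 negative pivots.
H is negative definite, so the origin is a strict local maximum.

local maximum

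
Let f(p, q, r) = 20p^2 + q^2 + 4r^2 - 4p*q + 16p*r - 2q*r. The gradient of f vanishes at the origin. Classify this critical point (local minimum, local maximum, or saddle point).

local minimum

The Hessian at the origin is H = [[40, -4, 16], [-4, 2, -2], [16, -2, 8]].
Row-reducing H symmetrically gives the diagonal entries 40, 8/5, 3/2.
Counting signs: 3 positive.
H is positive definite, so the origin is a strict local minimum.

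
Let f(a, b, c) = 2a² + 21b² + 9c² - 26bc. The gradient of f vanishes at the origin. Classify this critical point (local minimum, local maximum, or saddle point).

The Hessian at the origin is H = [[4, 0, 0], [0, 42, -26], [0, -26, 18]].
Applying the same elementary operations to the rows and columns of H produces a congruent diagonal matrix with entries 4, 42, 40/21.
Counting signs: 3 positive.
H is positive definite, so the origin is a strict local minimum.

local minimum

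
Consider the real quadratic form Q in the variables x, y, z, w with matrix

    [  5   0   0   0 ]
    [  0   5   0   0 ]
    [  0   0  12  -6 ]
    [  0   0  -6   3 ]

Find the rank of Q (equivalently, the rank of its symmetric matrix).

Congruent diagonalization of A (simultaneous row and column reduction) yields pivots 5, 5, 12, 0.
That gives 3 positive, 1 zero pivots.
The rank is the number of nonzero pivots: 3.

3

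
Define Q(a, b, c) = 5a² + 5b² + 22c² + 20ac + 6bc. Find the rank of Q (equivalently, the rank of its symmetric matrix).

3

Write A = [[5, 0, 10], [0, 5, 3], [10, 3, 22]].
Row-reducing A symmetrically gives the diagonal entries 5, 5, 1/5.
Counting signs: 3 positive.
The rank is the number of nonzero pivots: 3.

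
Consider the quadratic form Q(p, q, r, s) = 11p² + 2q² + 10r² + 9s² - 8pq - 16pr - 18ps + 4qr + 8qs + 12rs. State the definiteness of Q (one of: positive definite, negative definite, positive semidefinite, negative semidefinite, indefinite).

The symmetric matrix of Q is A = [[11, -4, -8, -9], [-4, 2, 2, 4], [-8, 2, 10, 6], [-9, 4, 6, 9]].
Leading principal minors: Δ_1 = 11, Δ_2 = 6, Δ_3 = 16, Δ_4 = 8.
All leading principal minors are positive, so by Sylvester's criterion Q is positive definite.

positive definite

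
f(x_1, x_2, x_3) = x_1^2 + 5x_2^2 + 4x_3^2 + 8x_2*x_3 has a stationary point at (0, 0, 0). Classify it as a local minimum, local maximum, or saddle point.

local minimum

The Hessian at the origin is H = [[2, 0, 0], [0, 10, 8], [0, 8, 8]].
Congruent diagonalization of H (simultaneous row and column reduction) yields pivots 2, 10, 8/5.
That gives 3 positive pivots.
H is positive definite, so the origin is a strict local minimum.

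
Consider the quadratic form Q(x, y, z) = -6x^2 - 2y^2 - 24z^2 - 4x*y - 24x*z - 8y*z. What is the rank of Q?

The symmetric matrix is A = [[-6, -2, -12], [-2, -2, -4], [-12, -4, -24]].
Row-reducing A symmetrically gives the diagonal entries -6, -4/3, 0.
That gives 2 negative, 1 zero pivots.
The rank is the number of nonzero pivots: 2.

2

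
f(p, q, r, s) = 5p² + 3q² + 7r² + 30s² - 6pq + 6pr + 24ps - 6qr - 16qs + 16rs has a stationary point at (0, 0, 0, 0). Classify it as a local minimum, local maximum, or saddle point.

local minimum

The Hessian at the origin is H = [[10, -6, 6, 24], [-6, 6, -6, -16], [6, -6, 14, 16], [24, -16, 16, 60]].
Symmetric row and column elimination reduces H to a congruent diagonal form with pivots 10, 12/5, 8, 4/3.
So there are 4 positive pivots.
H is positive definite, so the origin is a strict local minimum.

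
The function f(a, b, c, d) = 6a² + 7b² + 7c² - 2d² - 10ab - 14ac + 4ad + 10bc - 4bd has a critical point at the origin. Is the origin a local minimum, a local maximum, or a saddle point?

saddle point

The Hessian at the origin is H = [[12, -10, -14, 4], [-10, 14, 10, -4], [-14, 10, 14, 0], [4, -4, 0, -4]].
An LDLᵀ factorisation of H has diagonal entries 12, 17/3, -48/17, 5/3.
Counting signs: 3 positive, 1 negative.
H is indefinite, so the origin is a saddle point.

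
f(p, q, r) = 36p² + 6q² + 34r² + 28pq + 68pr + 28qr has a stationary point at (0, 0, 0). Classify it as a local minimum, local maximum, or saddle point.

The Hessian at the origin is H = [[72, 28, 68], [28, 12, 28], [68, 28, 68]].
Row-reducing H symmetrically gives the diagonal entries 72, 10/9, 8/5.
So there are 3 positive pivots.
H is positive definite, so the origin is a strict local minimum.

local minimum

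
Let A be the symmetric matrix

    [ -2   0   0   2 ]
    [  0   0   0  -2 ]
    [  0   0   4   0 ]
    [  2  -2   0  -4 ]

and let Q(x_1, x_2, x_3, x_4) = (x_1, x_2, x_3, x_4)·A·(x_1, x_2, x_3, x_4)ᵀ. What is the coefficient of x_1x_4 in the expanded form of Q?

4

The coefficient of x_1x_4 is A[1,4] + A[4,1] = 2·2 = 4.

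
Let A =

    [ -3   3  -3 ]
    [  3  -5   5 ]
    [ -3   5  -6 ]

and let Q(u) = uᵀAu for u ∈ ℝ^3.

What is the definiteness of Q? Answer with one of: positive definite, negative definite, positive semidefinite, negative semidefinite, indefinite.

negative definite

An LDLᵀ factorisation of A has diagonal entries -3, -2, -1.
Counting signs: 3 negative.
Hence Q is negative definite.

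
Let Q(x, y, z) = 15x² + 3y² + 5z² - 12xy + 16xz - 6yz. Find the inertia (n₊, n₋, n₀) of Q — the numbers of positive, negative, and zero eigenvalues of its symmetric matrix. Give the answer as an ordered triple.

(3, 0, 0)

Write A = [[15, -6, 8], [-6, 3, -3], [8, -3, 5]].
Symmetric row and column elimination reduces A to a congruent diagonal form with pivots 15, 3/5, 2/3.
That gives 3 positive pivots.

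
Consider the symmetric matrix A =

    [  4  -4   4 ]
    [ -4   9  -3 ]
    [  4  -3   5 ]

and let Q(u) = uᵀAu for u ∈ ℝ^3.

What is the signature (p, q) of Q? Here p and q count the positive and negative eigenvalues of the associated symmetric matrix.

Row-reducing A symmetrically gives the diagonal entries 4, 5, 4/5.
So there are 3 positive pivots.

(3, 0)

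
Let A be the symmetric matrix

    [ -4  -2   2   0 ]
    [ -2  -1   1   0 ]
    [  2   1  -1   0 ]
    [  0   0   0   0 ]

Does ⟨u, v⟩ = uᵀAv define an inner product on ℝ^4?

no

Applying the same elementary operations to the rows and columns of A produces a congruent diagonal matrix with entries -4, 0, 0, 0.
That gives 1 negative, 3 zero pivots.
Hence Q is negative semidefinite.
⟨·,·⟩ is an inner product exactly when A is positive definite.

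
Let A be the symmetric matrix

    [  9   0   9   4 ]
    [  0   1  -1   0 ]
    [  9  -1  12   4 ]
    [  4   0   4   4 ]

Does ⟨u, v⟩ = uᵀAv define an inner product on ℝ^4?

Congruent diagonalization of A (simultaneous row and column reduction) yields pivots 9, 1, 2, 20/9.
Counting signs: 4 positive.
Hence Q is positive definite.
⟨·,·⟩ is an inner product exactly when A is positive definite.

yes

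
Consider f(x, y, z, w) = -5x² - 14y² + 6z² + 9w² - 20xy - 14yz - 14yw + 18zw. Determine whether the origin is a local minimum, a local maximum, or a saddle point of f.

The Hessian at the origin is H = [[-10, -20, 0, 0], [-20, -28, -14, -14], [0, -14, 12, 18], [0, -14, 18, 18]].
An LDLᵀ factorisation of H has diagonal entries -10, 12, -13/3, 30/13.
Counting signs: 2 positive, 2 negative.
H is indefinite, so the origin is a saddle point.

saddle point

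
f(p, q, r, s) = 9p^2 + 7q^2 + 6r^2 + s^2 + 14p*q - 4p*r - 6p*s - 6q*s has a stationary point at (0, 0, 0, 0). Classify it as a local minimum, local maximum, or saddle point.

saddle point

The Hessian at the origin is H = [[18, 14, -4, -6], [14, 14, 0, -6], [-4, 0, 12, 0], [-6, -6, 0, 2]].
Congruent diagonalization of H (simultaneous row and column reduction) yields pivots 18, 28/9, 8, -4/7.
That gives 3 positive, 1 negative pivots.
H is indefinite, so the origin is a saddle point.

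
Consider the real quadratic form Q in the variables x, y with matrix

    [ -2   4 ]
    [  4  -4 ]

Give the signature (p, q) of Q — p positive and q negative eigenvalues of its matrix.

An LDLᵀ factorisation of A has diagonal entries -2, 4.
That gives 1 positive, 1 negative pivots.

(1, 1)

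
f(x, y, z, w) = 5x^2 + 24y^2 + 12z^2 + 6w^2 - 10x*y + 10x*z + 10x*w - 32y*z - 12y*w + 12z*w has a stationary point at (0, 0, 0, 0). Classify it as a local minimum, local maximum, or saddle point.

The Hessian at the origin is H = [[10, -10, 10, 10], [-10, 48, -32, -12], [10, -32, 24, 12], [10, -12, 12, 12]].
Applying the same elementary operations to the rows and columns of H produces a congruent diagonal matrix with entries 10, 38, 24/19, 4/3.
So there are 4 positive pivots.
H is positive definite, so the origin is a strict local minimum.

local minimum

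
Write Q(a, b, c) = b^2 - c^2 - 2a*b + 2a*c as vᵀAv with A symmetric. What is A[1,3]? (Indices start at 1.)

The coefficient of a·c in Q is 2. For a symmetric A this equals A[1,3] + A[3,1] = 2·A[1,3].
So A[1,3] = 2/2 = 1.

1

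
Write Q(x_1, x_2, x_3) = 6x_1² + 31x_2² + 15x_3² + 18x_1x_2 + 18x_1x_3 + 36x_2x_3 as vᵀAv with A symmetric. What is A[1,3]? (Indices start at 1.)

The coefficient of x_1·x_3 in Q is 18. For a symmetric A this equals A[1,3] + A[3,1] = 2·A[1,3].
So A[1,3] = 18/2 = 9.

9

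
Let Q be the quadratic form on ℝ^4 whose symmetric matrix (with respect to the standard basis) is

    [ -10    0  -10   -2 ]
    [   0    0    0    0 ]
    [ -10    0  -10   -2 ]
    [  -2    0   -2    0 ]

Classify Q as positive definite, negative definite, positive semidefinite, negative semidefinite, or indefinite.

indefinite

Applying the same elementary operations to the rows and columns of A produces a congruent diagonal matrix with entries -10, 0, 0, 2/5.
Counting signs: 1 positive, 1 negative, 2 zero.
Hence Q is indefinite.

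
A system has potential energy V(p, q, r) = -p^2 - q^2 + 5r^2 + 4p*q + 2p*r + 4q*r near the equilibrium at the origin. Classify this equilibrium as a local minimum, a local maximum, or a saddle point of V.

saddle point

The Hessian at the origin is H = [[-2, 4, 2], [4, -2, 4], [2, 4, 10]].
Symmetric row and column elimination reduces H to a congruent diagonal form with pivots -2, 6, 4/3.
That gives 2 positive, 1 negative pivots.
H is indefinite, so the origin is a saddle point.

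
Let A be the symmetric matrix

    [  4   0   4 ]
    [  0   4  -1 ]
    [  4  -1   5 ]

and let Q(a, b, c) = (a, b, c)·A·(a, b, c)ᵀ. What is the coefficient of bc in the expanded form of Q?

-2

The coefficient of bc is A[2,3] + A[3,2] = 2·(-1) = -2.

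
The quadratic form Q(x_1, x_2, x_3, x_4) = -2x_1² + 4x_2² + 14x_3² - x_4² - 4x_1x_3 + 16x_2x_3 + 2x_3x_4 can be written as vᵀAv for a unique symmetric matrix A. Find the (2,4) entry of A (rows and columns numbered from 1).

0

The coefficient of x_2·x_4 in Q is 0. For a symmetric A this equals A[2,4] + A[4,2] = 2·A[2,4].
So A[2,4] = 0/2 = 0.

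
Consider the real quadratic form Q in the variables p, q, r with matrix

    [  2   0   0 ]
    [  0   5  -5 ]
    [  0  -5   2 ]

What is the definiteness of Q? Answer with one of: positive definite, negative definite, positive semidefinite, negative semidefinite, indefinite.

indefinite

Row-reducing A symmetrically gives the diagonal entries 2, 5, -3.
Counting signs: 2 positive, 1 negative.
Hence Q is indefinite.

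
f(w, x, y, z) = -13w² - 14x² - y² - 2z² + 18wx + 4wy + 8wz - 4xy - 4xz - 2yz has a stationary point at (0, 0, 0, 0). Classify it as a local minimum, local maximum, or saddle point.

local maximum

The Hessian at the origin is H = [[-26, 18, 4, 8], [18, -28, -4, -4], [4, -4, -2, -2], [8, -4, -2, -4]].
Congruent diagonalization of H (simultaneous row and column reduction) yields pivots -26, -202/13, -130/101, -10/13.
So there are 4 negative pivots.
H is negative definite, so the origin is a strict local maximum.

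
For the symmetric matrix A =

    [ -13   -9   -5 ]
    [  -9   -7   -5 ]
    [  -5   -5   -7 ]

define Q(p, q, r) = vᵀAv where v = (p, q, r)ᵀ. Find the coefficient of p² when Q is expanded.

-13

The coefficient of p² is the diagonal entry A[1,1] = -13.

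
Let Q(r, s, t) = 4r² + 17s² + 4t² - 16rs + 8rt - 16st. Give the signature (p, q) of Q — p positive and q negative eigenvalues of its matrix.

(2, 0)

The associated matrix is A = [[4, -8, 4], [-8, 17, -8], [4, -8, 4]].
Congruent diagonalization of A (simultaneous row and column reduction) yields pivots 4, 1, 0.
That gives 2 positive, 1 zero pivots.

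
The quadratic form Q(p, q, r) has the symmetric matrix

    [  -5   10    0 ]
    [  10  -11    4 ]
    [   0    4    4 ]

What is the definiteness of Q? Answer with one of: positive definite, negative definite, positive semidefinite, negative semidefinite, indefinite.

An LDLᵀ factorisation of A has diagonal entries -5, 9, 20/9.
That gives 2 positive, 1 negative pivots.
Hence Q is indefinite.

indefinite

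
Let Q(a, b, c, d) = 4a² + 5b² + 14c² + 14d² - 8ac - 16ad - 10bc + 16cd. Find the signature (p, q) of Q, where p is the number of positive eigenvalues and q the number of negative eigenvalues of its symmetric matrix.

The associated matrix is A = [[4, 0, -4, -8], [0, 5, -5, 0], [-4, -5, 14, 8], [-8, 0, 8, 14]].
Row-reducing A symmetrically gives the diagonal entries 4, 5, 5, -2.
So there are 3 positive, 1 negative pivots.

(3, 1)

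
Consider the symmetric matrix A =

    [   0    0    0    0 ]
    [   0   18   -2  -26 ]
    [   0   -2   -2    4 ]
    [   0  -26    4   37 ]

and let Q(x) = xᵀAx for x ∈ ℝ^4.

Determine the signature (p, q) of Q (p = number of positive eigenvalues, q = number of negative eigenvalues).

(1, 1)

Symmetric row and column elimination reduces A to a congruent diagonal form with pivots 0, 18, -20/9, 0.
Counting signs: 1 positive, 1 negative, 2 zero.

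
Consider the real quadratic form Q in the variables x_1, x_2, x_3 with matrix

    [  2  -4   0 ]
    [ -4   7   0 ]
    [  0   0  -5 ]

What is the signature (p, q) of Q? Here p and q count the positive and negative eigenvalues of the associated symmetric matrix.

Symmetric row and column elimination reduces A to a congruent diagonal form with pivots 2, -1, -5.
That gives 1 positive, 2 negative pivots.

(1, 2)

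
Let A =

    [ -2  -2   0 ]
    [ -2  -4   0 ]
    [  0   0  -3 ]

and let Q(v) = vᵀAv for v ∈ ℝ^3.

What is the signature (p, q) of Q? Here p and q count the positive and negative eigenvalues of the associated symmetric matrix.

(0, 3)

Symmetric row and column elimination reduces A to a congruent diagonal form with pivots -2, -2, -3.
Counting signs: 3 negative.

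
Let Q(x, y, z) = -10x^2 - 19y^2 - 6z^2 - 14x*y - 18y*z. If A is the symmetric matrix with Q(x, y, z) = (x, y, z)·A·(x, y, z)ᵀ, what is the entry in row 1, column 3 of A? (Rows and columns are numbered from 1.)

The coefficient of x·z in Q is 0. For a symmetric A this equals A[1,3] + A[3,1] = 2·A[1,3].
So A[1,3] = 0/2 = 0.

0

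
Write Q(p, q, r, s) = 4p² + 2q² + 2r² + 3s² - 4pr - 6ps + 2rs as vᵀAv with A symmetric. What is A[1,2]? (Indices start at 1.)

The coefficient of p·q in Q is 0. For a symmetric A this equals A[1,2] + A[2,1] = 2·A[1,2].
So A[1,2] = 0/2 = 0.

0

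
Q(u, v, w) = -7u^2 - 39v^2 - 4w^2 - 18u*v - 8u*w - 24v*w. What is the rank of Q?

2

The associated matrix is A = [[-7, -9, -4], [-9, -39, -12], [-4, -12, -4]].
Row-reducing A symmetrically gives the diagonal entries -7, -192/7, 0.
That gives 2 negative, 1 zero pivots.
The rank is the number of nonzero pivots: 2.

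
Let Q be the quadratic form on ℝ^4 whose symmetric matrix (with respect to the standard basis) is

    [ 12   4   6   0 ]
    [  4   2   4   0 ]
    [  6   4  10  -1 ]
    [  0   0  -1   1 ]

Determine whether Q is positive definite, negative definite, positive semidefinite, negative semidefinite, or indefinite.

Row-reducing A symmetrically gives the diagonal entries 12, 2/3, 1, 0.
Counting signs: 3 positive, 1 zero.
Hence Q is positive semidefinite.

positive semidefinite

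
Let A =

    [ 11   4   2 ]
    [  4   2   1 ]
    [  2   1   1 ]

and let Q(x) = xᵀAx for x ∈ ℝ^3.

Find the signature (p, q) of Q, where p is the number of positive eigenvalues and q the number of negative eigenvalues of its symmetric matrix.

(3, 0)

An LDLᵀ factorisation of A has diagonal entries 11, 6/11, 1/2.
So there are 3 positive pivots.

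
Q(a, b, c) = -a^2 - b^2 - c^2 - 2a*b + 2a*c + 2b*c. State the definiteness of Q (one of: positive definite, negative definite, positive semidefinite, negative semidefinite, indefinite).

The associated matrix is A = [[-1, -1, 1], [-1, -1, 1], [1, 1, -1]].
Applying the same elementary operations to the rows and columns of A produces a congruent diagonal matrix with entries -1, 0, 0.
So there are 1 negative, 2 zero pivots.
Hence Q is negative semidefinite.

negative semidefinite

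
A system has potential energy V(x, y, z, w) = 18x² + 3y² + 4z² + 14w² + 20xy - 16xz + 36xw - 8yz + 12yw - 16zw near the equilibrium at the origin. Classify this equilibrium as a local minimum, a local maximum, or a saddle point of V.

The Hessian at the origin is H = [[36, 20, -16, 36], [20, 6, -8, 12], [-16, -8, 8, -16], [36, 12, -16, 28]].
Applying the same elementary operations to the rows and columns of H produces a congruent diagonal matrix with entries 36, -46/9, 24/23, 8/3.
That gives 3 positive, 1 negative pivots.
H is indefinite, so the origin is a saddle point.

saddle point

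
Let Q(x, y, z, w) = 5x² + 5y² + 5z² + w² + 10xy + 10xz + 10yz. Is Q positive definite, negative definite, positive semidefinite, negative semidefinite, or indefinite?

The associated matrix is A = [[5, 5, 5, 0], [5, 5, 5, 0], [5, 5, 5, 0], [0, 0, 0, 1]].
Congruent diagonalization of A (simultaneous row and column reduction) yields pivots 5, 0, 0, 1.
That gives 2 positive, 2 zero pivots.
Hence Q is positive semidefinite.

positive semidefinite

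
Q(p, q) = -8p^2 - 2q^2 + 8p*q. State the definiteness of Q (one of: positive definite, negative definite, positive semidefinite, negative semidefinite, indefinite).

The symmetric matrix is A = [[-8, 4], [4, -2]].
Row-reducing A symmetrically gives the diagonal entries -8, 0.
That gives 1 negative, 1 zero pivots.
Hence Q is negative semidefinite.

negative semidefinite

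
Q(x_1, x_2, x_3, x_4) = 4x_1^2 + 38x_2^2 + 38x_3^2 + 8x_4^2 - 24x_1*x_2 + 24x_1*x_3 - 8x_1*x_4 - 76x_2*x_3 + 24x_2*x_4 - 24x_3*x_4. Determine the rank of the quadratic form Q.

The associated matrix is A = [[4, -12, 12, -4], [-12, 38, -38, 12], [12, -38, 38, -12], [-4, 12, -12, 8]].
Row-reducing A symmetrically gives the diagonal entries 4, 2, 0, 4.
That gives 3 positive, 1 zero pivots.
The rank is the number of nonzero pivots: 3.

3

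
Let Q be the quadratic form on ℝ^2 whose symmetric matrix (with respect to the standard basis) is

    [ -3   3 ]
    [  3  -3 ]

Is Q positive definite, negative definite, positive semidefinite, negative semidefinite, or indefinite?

Row-reducing A symmetrically gives the diagonal entries -3, 0.
That gives 1 negative, 1 zero pivots.
Hence Q is negative semidefinite.

negative semidefinite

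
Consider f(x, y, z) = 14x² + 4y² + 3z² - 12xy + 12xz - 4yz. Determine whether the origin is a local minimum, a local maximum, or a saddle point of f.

The Hessian at the origin is H = [[28, -12, 12], [-12, 8, -4], [12, -4, 6]].
Row-reducing H symmetrically gives the diagonal entries 28, 20/7, 2/5.
So there are 3 positive pivots.
H is positive definite, so the origin is a strict local minimum.

local minimum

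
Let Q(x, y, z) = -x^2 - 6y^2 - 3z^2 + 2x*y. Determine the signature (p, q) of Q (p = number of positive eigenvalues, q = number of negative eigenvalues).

(0, 3)

The associated matrix is A = [[-1, 1, 0], [1, -6, 0], [0, 0, -3]].
Symmetric row and column elimination reduces A to a congruent diagonal form with pivots -1, -5, -3.
Counting signs: 3 negative.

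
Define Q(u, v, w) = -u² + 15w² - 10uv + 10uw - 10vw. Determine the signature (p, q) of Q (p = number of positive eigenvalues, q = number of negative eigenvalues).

The associated matrix is A = [[-1, -5, 5], [-5, 0, -5], [5, -5, 15]].
Symmetric row and column elimination reduces A to a congruent diagonal form with pivots -1, 25, 4.
That gives 2 positive, 1 negative pivots.

(2, 1)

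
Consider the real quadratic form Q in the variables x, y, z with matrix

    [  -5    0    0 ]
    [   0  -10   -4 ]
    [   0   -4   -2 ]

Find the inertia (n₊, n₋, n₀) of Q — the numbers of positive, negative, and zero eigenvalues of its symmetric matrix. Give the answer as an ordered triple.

(0, 3, 0)

Symmetric row and column elimination reduces A to a congruent diagonal form with pivots -5, -10, -2/5.
Counting signs: 3 negative.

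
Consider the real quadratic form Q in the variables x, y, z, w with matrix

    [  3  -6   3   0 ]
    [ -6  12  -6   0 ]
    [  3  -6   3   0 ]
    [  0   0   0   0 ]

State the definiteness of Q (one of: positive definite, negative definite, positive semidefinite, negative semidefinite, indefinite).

Applying the same elementary operations to the rows and columns of A produces a congruent diagonal matrix with entries 3, 0, 0, 0.
Counting signs: 1 positive, 3 zero.
Hence Q is positive semidefinite.

positive semidefinite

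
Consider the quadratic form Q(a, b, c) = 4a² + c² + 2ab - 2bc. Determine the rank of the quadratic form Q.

3

Write A = [[4, 1, 0], [1, 0, -1], [0, -1, 1]].
An LDLᵀ factorisation of A has diagonal entries 4, -1/4, 5.
Counting signs: 2 positive, 1 negative.
The rank is the number of nonzero pivots: 3.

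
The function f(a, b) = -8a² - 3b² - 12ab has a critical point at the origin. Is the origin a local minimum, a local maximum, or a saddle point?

saddle point

The Hessian at the origin is H = [[-16, -12], [-12, -6]].
det H = -16·-6 − (-12)² = -48 < 0, so H is indefinite.
Therefore the origin is a saddle point.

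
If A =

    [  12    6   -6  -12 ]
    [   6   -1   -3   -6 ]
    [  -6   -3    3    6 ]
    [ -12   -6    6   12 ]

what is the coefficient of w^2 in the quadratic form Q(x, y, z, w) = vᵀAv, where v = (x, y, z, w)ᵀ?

The coefficient of w^2 is the diagonal entry A[4,4] = 12.

12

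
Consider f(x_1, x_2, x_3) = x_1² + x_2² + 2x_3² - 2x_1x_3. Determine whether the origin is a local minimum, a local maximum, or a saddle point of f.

local minimum

The Hessian at the origin is H = [[2, 0, -2], [0, 2, 0], [-2, 0, 4]].
An LDLᵀ factorisation of H has diagonal entries 2, 2, 2.
So there are 3 positive pivots.
H is positive definite, so the origin is a strict local minimum.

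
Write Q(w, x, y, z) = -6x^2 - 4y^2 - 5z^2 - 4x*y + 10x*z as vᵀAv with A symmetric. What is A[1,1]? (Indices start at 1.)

The coefficient of w^2 in Q is 0, and that is exactly A[1,1].

0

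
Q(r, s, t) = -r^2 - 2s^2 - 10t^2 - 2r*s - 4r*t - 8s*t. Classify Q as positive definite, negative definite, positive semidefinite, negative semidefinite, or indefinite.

The symmetric matrix of Q is A = [[-1, -1, -2], [-1, -2, -4], [-2, -4, -10]].
Leading principal minors: Δ_1 = -1, Δ_2 = 1, Δ_3 = -2.
The signs alternate starting with Δ_1 < 0, so by Sylvester's criterion Q is negative definite.

negative definite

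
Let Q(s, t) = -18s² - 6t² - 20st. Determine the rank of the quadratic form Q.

2

The associated matrix is A = [[-18, -10], [-10, -6]].
Row-reducing A symmetrically gives the diagonal entries -18, -4/9.
Counting signs: 2 negative.
The rank is the number of nonzero pivots: 2.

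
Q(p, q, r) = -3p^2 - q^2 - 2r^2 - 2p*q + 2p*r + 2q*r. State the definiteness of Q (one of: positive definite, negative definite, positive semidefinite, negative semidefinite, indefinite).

negative definite

The symmetric matrix is A = [[-3, -1, 1], [-1, -1, 1], [1, 1, -2]].
An LDLᵀ factorisation of A has diagonal entries -3, -2/3, -1.
That gives 3 negative pivots.
Hence Q is negative definite.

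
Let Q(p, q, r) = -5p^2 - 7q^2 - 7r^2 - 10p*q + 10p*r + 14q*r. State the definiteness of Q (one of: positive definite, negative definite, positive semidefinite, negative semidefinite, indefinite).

The associated matrix is A = [[-5, -5, 5], [-5, -7, 7], [5, 7, -7]].
Congruent diagonalization of A (simultaneous row and column reduction) yields pivots -5, -2, 0.
So there are 2 negative, 1 zero pivots.
Hence Q is negative semidefinite.

negative semidefinite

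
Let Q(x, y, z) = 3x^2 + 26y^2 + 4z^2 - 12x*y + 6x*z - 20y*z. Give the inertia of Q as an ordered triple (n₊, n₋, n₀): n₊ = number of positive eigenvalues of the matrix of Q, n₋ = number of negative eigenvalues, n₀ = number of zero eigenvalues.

(2, 1, 0)

The symmetric matrix is A = [[3, -6, 3], [-6, 26, -10], [3, -10, 4]].
Row-reducing A symmetrically gives the diagonal entries 3, 14, -1/7.
Counting signs: 2 positive, 1 negative.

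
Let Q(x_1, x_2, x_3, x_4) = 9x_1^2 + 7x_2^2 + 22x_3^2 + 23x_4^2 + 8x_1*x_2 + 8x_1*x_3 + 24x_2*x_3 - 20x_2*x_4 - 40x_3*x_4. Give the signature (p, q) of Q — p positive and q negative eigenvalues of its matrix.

The associated matrix is A = [[9, 4, 4, 0], [4, 7, 12, -10], [4, 12, 22, -20], [0, -10, -20, 23]].
Applying the same elementary operations to the rows and columns of A produces a congruent diagonal matrix with entries 9, 47/9, 10/47, 3.
That gives 4 positive pivots.

(4, 0)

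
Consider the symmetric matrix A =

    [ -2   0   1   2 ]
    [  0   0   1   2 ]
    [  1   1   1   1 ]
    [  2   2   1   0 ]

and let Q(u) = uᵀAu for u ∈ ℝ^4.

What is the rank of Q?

Row reduction of A gives 3 nonzero rows, so rank A = 3.

3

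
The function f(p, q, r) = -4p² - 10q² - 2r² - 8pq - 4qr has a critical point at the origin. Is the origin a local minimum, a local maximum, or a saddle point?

local maximum

The Hessian at the origin is H = [[-8, -8, 0], [-8, -20, -4], [0, -4, -4]].
Row-reducing H symmetrically gives the diagonal entries -8, -12, -8/3.
So there are 3 negative pivots.
H is negative definite, so the origin is a strict local maximum.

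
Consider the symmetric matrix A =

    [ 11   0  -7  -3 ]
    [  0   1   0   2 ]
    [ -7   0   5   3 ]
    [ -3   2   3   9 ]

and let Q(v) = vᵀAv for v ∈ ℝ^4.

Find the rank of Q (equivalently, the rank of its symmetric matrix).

Congruent diagonalization of A (simultaneous row and column reduction) yields pivots 11, 1, 6/11, 2.
Counting signs: 4 positive.
The rank is the number of nonzero pivots: 4.

4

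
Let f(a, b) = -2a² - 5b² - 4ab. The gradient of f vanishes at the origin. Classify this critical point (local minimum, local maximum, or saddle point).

The Hessian at the origin is H = [[-4, -4], [-4, -10]].
det H = -4·-10 − (-4)² = 24 > 0 and H[1,1] = -4 < 0, so H is negative definite.
Therefore the origin is a local maximum.

local maximum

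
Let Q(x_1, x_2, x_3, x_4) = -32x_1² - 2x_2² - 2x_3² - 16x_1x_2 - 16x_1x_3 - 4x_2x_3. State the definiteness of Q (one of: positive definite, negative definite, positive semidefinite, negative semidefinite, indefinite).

negative semidefinite

The associated matrix is A = [[-32, -8, -8, 0], [-8, -2, -2, 0], [-8, -2, -2, 0], [0, 0, 0, 0]].
Symmetric row and column elimination reduces A to a congruent diagonal form with pivots -32, 0, 0, 0.
Counting signs: 1 negative, 3 zero.
Hence Q is negative semidefinite.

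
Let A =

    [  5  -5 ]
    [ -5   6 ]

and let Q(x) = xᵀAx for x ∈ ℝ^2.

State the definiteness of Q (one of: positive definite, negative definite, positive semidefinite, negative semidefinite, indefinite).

positive definite

Row-reducing A symmetrically gives the diagonal entries 5, 1.
So there are 2 positive pivots.
Hence Q is positive definite.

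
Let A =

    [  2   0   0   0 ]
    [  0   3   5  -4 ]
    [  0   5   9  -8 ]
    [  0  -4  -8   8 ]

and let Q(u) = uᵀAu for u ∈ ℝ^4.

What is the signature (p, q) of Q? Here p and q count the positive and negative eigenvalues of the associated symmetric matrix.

(3, 0)

Symmetric row and column elimination reduces A to a congruent diagonal form with pivots 2, 3, 2/3, 0.
So there are 3 positive, 1 zero pivots.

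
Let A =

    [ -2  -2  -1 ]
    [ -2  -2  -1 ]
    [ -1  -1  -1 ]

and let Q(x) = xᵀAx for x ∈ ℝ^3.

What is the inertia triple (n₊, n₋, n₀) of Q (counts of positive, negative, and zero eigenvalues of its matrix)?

Symmetric row and column elimination reduces A to a congruent diagonal form with pivots -2, 0, -1/2.
That gives 2 negative, 1 zero pivots.

(0, 2, 1)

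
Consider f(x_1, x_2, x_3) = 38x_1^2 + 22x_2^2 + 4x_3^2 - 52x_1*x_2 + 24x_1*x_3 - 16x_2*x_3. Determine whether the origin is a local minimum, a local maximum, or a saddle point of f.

local minimum

The Hessian at the origin is H = [[76, -52, 24], [-52, 44, -16], [24, -16, 8]].
Row-reducing H symmetrically gives the diagonal entries 76, 160/19, 2/5.
So there are 3 positive pivots.
H is positive definite, so the origin is a strict local minimum.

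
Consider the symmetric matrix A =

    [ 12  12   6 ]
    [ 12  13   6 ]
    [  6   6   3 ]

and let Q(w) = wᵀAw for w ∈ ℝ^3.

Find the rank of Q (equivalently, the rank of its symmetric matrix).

2

Congruent diagonalization of A (simultaneous row and column reduction) yields pivots 12, 1, 0.
Counting signs: 2 positive, 1 zero.
The rank is the number of nonzero pivots: 2.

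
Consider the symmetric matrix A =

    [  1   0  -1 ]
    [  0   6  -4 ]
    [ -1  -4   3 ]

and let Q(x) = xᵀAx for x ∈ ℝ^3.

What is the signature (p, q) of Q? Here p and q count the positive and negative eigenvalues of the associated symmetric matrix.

(2, 1)

Applying the same elementary operations to the rows and columns of A produces a congruent diagonal matrix with entries 1, 6, -2/3.
That gives 2 positive, 1 negative pivots.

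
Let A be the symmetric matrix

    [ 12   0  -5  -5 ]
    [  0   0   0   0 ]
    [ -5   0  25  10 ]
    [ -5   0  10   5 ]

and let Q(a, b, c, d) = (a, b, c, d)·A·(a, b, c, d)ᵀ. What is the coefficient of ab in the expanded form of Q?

0

The coefficient of ab is A[1,2] + A[2,1] = 2·0 = 0.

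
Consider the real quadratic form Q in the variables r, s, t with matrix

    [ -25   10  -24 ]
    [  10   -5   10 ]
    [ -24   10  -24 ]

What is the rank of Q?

3

Applying the same elementary operations to the rows and columns of A produces a congruent diagonal matrix with entries -25, -1, -4/5.
So there are 3 negative pivots.
The rank is the number of nonzero pivots: 3.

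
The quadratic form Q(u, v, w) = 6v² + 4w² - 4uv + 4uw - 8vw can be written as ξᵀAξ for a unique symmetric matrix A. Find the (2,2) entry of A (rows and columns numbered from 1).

6

The coefficient of v² in Q is 6, and that is exactly A[2,2].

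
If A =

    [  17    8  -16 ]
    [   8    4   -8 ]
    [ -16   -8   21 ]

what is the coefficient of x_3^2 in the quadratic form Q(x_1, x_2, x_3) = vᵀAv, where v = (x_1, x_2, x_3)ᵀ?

The coefficient of x_3^2 is the diagonal entry A[3,3] = 21.

21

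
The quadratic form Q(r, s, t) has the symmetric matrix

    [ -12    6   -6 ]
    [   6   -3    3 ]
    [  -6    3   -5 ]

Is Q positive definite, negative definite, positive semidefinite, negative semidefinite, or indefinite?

Symmetric row and column elimination reduces A to a congruent diagonal form with pivots -12, 0, -2.
Counting signs: 2 negative, 1 zero.
Hence Q is negative semidefinite.

negative semidefinite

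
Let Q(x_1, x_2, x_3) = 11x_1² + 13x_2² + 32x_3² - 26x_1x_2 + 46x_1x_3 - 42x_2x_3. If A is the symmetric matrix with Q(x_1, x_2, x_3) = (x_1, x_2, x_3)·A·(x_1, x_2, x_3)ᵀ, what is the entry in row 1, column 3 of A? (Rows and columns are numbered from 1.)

The coefficient of x_1·x_3 in Q is 46. For a symmetric A this equals A[1,3] + A[3,1] = 2·A[1,3].
So A[1,3] = 46/2 = 23.

23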